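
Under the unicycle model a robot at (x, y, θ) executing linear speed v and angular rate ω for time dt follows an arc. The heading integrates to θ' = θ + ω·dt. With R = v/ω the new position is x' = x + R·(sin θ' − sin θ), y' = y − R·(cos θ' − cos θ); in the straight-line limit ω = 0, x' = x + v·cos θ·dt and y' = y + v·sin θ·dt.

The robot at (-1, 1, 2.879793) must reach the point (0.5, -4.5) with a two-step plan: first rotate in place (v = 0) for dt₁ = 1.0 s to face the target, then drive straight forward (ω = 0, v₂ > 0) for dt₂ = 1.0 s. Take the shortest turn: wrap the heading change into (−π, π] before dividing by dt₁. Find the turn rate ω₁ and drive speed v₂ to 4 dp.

heading to target = atan2(-4.5−1, 0.5−-1) = -1.3045
Δθ = wrap(-1.3045 − 2.8798) = 2.0988; ω₁ = Δθ/dt₁ = 2.0988
distance = √((0.5−-1)² + (-4.5−1)²) = 5.7009; v₂ = distance/dt₂ = 5.7009

ω₁ = 2.0988, v₂ = 5.7009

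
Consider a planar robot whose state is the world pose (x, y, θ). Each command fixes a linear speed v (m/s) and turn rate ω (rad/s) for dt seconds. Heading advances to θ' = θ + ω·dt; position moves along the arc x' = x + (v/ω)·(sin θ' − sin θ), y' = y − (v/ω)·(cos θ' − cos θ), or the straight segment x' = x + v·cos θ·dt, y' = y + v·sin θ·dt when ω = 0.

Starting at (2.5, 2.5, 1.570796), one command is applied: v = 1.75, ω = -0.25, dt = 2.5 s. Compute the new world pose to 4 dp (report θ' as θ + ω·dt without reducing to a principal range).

(3.8233, 6.5957, 0.9458)

θ' = 1.5708 + -0.25·2.5 = 0.9458
R = v/ω = 1.75/-0.25 = -7.0000
x' = 2.5 + -7.0000·(sin 0.9458 − sin 1.5708) = 3.8233
y' = 2.5 − -7.0000·(cos 0.9458 − cos 1.5708) = 6.5957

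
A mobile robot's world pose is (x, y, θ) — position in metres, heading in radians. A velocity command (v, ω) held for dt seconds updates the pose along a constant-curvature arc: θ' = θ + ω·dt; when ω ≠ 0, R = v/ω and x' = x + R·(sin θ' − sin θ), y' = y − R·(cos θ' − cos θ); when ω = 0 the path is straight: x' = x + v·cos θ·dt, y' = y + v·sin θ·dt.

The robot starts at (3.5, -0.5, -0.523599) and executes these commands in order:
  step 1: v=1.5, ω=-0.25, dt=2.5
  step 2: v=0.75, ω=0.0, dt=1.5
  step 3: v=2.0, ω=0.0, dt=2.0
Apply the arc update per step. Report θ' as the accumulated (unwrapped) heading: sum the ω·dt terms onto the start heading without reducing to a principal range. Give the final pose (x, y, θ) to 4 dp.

(8.0732, -7.9125, -1.1486)

step 1: θ'=-1.1486 (R=-6.0000) → pose (5.9731, -3.2376, -1.1486)
step 2: θ'=-1.1486 (straight) → pose (6.4341, -4.2638, -1.1486)
step 3: θ'=-1.1486 (straight) → pose (8.0732, -7.9125, -1.1486)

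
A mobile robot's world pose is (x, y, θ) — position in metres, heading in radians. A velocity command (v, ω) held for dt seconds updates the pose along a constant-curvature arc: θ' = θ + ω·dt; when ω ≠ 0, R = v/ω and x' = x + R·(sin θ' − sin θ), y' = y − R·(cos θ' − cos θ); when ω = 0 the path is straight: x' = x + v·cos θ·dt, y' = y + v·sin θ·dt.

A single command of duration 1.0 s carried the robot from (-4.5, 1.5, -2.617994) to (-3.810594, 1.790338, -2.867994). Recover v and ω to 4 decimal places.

v = -0.7500, ω = -0.2500

Δθ = -2.867994 − -2.617994 = -0.250000
ω = Δθ/dt = -0.250000/1.0 = -0.2500
R = Δx/(sin θ' − sin θ) = 3.0000
v = R·ω = 3.0000·-0.2500 = -0.7500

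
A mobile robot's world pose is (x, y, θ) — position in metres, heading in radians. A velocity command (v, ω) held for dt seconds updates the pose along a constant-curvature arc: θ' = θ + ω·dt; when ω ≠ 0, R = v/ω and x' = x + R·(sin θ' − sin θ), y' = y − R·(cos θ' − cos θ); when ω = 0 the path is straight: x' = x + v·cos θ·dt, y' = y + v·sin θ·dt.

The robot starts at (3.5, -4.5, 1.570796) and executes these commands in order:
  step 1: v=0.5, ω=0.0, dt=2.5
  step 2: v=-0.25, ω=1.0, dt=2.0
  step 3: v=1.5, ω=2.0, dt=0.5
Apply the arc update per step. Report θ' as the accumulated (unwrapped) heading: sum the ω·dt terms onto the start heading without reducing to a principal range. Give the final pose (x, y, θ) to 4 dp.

(3.4237, -4.0535, 4.5708)

step 1: θ'=1.5708 (straight) → pose (3.5000, -3.2500, 1.5708)
step 2: θ'=3.5708 (R=-0.2500) → pose (3.8540, -3.4773, 3.5708)
step 3: θ'=4.5708 (R=0.7500) → pose (3.4237, -4.0535, 4.5708)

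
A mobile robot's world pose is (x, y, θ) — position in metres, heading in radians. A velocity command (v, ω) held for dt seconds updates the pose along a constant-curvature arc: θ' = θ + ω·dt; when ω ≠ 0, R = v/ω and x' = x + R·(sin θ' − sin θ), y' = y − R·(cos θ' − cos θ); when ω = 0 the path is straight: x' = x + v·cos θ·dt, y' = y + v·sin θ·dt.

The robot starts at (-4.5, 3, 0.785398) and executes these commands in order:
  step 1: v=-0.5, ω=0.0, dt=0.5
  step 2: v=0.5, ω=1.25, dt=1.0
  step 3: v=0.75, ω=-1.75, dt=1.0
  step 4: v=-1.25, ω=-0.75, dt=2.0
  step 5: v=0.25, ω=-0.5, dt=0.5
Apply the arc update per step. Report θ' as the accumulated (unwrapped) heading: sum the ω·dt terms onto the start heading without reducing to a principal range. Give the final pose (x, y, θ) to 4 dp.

step 1: θ'=0.7854 (straight) → pose (-4.6768, 2.8232, 0.7854)
step 2: θ'=2.0354 (R=0.4000) → pose (-4.6020, 3.2853, 2.0354)
step 3: θ'=0.2854 (R=-0.4286) → pose (-4.3395, 3.8886, 0.2854)
step 4: θ'=-1.2146 (R=1.6667) → pose (-6.3708, 4.9066, -1.2146)
step 5: θ'=-1.4646 (R=-0.5000) → pose (-6.3423, 4.7853, -1.4646)

(-6.3423, 4.7853, -1.4646)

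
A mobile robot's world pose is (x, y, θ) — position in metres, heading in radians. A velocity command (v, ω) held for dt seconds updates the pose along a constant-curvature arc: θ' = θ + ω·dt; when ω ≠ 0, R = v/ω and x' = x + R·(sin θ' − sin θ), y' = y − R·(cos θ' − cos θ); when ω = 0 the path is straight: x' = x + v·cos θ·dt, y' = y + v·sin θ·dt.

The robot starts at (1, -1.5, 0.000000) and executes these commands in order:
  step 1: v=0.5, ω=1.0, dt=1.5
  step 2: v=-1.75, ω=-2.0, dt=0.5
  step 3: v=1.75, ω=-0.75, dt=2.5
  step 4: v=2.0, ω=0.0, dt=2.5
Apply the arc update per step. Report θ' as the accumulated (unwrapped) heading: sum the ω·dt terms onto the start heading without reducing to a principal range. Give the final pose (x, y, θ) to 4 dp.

step 1: θ'=1.5000 (R=0.5000) → pose (1.4987, -1.0354, 1.5000)
step 2: θ'=0.5000 (R=0.8750) → pose (1.0454, -1.7414, 0.5000)
step 3: θ'=-1.3750 (R=-2.3333) → pose (4.4528, -3.3351, -1.3750)
step 4: θ'=-1.3750 (straight) → pose (5.4256, -8.2396, -1.3750)

(5.4256, -8.2396, -1.3750)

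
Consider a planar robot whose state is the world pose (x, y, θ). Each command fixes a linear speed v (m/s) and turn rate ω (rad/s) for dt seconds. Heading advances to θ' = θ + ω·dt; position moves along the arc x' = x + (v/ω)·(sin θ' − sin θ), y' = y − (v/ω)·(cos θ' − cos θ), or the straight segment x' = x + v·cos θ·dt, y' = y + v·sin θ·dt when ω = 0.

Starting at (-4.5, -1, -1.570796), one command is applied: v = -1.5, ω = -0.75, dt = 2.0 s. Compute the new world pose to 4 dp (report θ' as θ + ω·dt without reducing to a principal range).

θ' = -1.5708 + -0.75·2.0 = -3.0708
R = v/ω = -1.5/-0.75 = 2.0000
x' = -4.5 + 2.0000·(sin -3.0708 − sin -1.5708) = -2.6415
y' = -1 − 2.0000·(cos -3.0708 − cos -1.5708) = 0.9950

(-2.6415, 0.9950, -3.0708)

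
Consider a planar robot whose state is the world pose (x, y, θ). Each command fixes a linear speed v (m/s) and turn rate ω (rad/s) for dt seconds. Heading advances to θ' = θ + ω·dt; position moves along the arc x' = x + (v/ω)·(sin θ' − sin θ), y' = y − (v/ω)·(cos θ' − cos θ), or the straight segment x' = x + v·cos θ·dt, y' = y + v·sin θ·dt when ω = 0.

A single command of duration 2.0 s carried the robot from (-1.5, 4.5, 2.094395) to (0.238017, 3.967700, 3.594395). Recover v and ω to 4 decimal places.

Δθ = 3.594395 − 2.094395 = 1.500000
ω = Δθ/dt = 1.500000/2.0 = 0.7500
R = Δx/(sin θ' − sin θ) = -1.3333
v = R·ω = -1.3333·0.7500 = -1.0000

v = -1.0000, ω = 0.7500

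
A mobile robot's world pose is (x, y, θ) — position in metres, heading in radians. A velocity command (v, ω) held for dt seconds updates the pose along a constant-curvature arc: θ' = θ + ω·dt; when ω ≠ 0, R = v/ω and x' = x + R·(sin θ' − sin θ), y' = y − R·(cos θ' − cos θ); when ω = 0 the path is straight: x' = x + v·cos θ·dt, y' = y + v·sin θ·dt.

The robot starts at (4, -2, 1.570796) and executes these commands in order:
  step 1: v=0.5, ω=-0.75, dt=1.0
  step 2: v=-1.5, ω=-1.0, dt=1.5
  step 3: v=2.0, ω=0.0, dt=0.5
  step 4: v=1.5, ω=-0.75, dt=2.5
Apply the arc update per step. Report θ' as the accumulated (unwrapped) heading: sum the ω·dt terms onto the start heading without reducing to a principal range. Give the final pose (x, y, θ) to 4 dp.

step 1: θ'=0.8208 (R=-0.6667) → pose (4.1789, -1.5456, 0.8208)
step 2: θ'=-0.6792 (R=1.5000) → pose (2.1391, -1.6902, -0.6792)
step 3: θ'=-0.6792 (straight) → pose (2.9172, -2.3184, -0.6792)
step 4: θ'=-2.5542 (R=-2.0000) → pose (2.7692, -5.5393, -2.5542)

(2.7692, -5.5393, -2.5542)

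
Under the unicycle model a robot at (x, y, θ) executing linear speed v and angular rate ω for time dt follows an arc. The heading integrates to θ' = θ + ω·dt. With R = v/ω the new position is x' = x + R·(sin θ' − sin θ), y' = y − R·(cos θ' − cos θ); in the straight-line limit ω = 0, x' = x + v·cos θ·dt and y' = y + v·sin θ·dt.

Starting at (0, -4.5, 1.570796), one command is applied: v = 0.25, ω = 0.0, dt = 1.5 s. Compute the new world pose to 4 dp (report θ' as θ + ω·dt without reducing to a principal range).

θ' = 1.5708 + 0.0·1.5 = 1.5708
ω = 0 → straight: x' = 0 + 0.25·cos(1.5708)·1.5 = 0.0000
y' = -4.5 + 0.25·sin(1.5708)·1.5 = -4.1250

(0.0000, -4.1250, 1.5708)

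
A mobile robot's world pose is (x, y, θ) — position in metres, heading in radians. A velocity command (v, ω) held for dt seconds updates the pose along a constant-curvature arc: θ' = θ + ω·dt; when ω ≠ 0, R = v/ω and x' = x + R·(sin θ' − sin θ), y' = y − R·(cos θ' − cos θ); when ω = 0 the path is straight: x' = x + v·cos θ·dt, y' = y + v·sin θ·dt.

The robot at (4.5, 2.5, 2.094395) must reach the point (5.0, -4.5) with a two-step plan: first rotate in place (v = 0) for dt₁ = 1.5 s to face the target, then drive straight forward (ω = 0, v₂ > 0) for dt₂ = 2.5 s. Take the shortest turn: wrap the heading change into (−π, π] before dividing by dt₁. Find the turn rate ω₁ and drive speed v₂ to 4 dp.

ω₁ = 1.7929, v₂ = 2.8071

heading to target = atan2(-4.5−2.5, 5−4.5) = -1.4995
Δθ = wrap(-1.4995 − 2.0944) = 2.6893; ω₁ = Δθ/dt₁ = 1.7929
distance = √((5−4.5)² + (-4.5−2.5)²) = 7.0178; v₂ = distance/dt₂ = 2.8071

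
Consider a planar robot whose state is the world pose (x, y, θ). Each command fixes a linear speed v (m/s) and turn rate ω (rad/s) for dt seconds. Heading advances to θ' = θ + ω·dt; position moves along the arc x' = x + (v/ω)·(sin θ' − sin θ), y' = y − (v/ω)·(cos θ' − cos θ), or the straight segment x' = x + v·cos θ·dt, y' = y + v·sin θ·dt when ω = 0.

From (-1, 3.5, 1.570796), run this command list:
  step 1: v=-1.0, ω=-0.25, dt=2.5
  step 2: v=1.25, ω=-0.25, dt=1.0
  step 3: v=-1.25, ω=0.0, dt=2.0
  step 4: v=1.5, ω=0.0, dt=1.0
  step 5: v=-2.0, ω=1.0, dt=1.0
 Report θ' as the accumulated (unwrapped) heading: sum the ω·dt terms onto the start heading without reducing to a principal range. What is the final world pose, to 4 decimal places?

(-2.3763, -0.3536, 1.6958)

step 1: θ'=0.9458 (R=4.0000) → pose (-1.7561, 1.1596, 0.9458)
step 2: θ'=0.6958 (R=-5.0000) → pose (-0.9063, 2.0718, 0.6958)
step 3: θ'=0.6958 (straight) → pose (-2.8252, 0.4694, 0.6958)
step 4: θ'=0.6958 (straight) → pose (-1.6739, 1.4308, 0.6958)
step 5: θ'=1.6958 (R=-2.0000) → pose (-2.3763, -0.3536, 1.6958)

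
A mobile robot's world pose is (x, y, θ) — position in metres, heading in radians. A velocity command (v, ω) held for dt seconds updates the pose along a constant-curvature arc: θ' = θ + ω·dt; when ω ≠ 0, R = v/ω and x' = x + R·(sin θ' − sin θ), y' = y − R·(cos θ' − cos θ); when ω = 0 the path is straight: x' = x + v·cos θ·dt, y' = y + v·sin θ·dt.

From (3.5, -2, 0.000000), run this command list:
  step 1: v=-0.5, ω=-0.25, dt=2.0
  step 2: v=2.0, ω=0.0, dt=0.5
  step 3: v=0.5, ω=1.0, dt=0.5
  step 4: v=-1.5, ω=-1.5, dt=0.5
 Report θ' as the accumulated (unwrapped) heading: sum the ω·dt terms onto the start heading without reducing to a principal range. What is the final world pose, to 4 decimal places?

(2.9768, -2.0275, -0.7500)

step 1: θ'=-0.5000 (R=2.0000) → pose (2.5411, -1.7552, -0.5000)
step 2: θ'=-0.5000 (straight) → pose (3.4187, -2.2346, -0.5000)
step 3: θ'=0.0000 (R=0.5000) → pose (3.6584, -2.2958, 0.0000)
step 4: θ'=-0.7500 (R=1.0000) → pose (2.9768, -2.0275, -0.7500)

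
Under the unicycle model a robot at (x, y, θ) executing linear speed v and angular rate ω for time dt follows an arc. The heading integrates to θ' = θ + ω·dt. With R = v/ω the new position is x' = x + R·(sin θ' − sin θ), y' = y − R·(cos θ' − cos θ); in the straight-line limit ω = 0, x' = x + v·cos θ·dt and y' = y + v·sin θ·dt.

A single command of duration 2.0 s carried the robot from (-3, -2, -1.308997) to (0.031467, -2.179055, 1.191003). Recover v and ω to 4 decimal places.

v = 2.0000, ω = 1.2500

Δθ = 1.191003 − -1.308997 = 2.500000
ω = Δθ/dt = 2.500000/2.0 = 1.2500
R = Δx/(sin θ' − sin θ) = 1.6000
v = R·ω = 1.6000·1.2500 = 2.0000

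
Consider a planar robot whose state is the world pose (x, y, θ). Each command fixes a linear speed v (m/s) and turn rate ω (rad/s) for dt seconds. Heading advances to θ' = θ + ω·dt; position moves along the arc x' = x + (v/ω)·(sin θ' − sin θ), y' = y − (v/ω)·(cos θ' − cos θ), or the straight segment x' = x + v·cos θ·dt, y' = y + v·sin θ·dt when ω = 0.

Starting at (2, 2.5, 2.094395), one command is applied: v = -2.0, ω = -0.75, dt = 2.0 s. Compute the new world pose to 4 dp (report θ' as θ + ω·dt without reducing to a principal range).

θ' = 2.0944 + -0.75·2.0 = 0.5944
R = v/ω = -2.0/-0.75 = 2.6667
x' = 2 + 2.6667·(sin 0.5944 − sin 2.0944) = 1.1840
y' = 2.5 − 2.6667·(cos 0.5944 − cos 2.0944) = -1.0426

(1.1840, -1.0426, 0.5944)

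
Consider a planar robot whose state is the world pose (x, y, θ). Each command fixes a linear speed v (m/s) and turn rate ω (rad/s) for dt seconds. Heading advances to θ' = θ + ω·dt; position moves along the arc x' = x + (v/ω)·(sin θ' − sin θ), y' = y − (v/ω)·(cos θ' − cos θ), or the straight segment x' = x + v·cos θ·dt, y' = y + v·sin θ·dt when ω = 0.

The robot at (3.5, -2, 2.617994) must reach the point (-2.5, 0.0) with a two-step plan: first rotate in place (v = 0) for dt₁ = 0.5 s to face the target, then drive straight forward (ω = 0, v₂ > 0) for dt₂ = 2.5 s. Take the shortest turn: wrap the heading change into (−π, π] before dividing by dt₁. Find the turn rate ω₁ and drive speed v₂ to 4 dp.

heading to target = atan2(0−-2, -2.5−3.5) = 2.8198
Δθ = wrap(2.8198 − 2.6180) = 0.2018; ω₁ = Δθ/dt₁ = 0.4037
distance = √((-2.5−3.5)² + (0−-2)²) = 6.3246; v₂ = distance/dt₂ = 2.5298

ω₁ = 0.4037, v₂ = 2.5298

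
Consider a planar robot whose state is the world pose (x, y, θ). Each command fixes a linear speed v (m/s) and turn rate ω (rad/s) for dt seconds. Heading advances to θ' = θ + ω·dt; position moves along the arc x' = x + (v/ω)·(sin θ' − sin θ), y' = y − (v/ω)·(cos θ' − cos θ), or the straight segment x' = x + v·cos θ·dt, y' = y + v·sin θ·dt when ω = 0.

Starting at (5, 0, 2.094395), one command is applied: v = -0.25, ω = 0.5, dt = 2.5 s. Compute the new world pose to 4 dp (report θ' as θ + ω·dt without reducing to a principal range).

θ' = 2.0944 + 0.5·2.5 = 3.3444
R = v/ω = -0.25/0.5 = -0.5000
x' = 5 + -0.5000·(sin 3.3444 − sin 2.0944) = 5.5337
y' = 0 − -0.5000·(cos 3.3444 − cos 2.0944) = -0.2398

(5.5337, -0.2398, 3.3444)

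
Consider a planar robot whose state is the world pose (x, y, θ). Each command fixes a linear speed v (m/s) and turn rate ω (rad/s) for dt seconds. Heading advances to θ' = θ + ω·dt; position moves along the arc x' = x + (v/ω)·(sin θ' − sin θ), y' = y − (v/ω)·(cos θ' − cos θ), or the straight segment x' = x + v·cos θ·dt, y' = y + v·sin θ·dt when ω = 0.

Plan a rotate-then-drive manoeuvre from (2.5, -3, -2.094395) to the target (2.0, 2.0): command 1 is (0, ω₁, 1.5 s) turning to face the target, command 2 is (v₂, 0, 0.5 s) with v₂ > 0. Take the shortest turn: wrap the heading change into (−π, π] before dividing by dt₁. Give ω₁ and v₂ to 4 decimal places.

heading to target = atan2(2−-3, 2−2.5) = 1.6705
Δθ = wrap(1.6705 − -2.0944) = -2.5183; ω₁ = Δθ/dt₁ = -1.6789
distance = √((2−2.5)² + (2−-3)²) = 5.0249; v₂ = distance/dt₂ = 10.0499

ω₁ = -1.6789, v₂ = 10.0499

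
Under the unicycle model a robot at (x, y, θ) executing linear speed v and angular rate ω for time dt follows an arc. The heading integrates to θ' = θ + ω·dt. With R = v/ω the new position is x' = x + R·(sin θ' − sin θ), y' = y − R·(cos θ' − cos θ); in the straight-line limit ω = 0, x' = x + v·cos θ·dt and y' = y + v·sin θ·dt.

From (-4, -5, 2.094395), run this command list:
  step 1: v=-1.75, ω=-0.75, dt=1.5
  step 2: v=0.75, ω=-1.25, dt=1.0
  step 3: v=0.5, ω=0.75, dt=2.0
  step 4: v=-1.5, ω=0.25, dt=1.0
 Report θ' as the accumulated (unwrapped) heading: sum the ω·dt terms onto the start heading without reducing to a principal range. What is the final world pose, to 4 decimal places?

(-2.9612, -8.2966, 1.4694)

step 1: θ'=0.9694 (R=2.3333) → pose (-4.0968, -7.4869, 0.9694)
step 2: θ'=-0.2806 (R=-0.6000) → pose (-3.4359, -7.2498, -0.2806)
step 3: θ'=1.2194 (R=0.6667) → pose (-2.6254, -6.8387, 1.2194)
step 4: θ'=1.4694 (R=-6.0000) → pose (-2.9612, -8.2966, 1.4694)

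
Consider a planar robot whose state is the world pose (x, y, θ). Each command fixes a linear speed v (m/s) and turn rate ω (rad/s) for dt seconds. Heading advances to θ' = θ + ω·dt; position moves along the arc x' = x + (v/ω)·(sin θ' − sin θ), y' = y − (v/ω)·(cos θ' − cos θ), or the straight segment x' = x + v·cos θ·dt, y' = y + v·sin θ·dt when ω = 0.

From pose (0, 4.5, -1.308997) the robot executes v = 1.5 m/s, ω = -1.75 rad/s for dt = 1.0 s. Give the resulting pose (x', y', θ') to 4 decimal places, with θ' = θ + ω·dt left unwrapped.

θ' = -1.3090 + -1.75·1.0 = -3.0590
R = v/ω = 1.5/-1.75 = -0.8571
x' = 0 + -0.8571·(sin -3.0590 − sin -1.3090) = -0.7572
y' = 4.5 − -0.8571·(cos -3.0590 − cos -1.3090) = 3.4239

(-0.7572, 3.4239, -3.0590)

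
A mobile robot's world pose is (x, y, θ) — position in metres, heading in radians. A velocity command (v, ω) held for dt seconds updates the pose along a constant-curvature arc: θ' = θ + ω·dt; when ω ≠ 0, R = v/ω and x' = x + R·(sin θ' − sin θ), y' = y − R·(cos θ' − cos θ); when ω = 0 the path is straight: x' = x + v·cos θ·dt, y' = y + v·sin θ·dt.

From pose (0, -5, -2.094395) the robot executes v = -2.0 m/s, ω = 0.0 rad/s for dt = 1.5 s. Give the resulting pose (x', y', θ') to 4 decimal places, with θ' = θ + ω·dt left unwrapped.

(1.5000, -2.4019, -2.0944)

θ' = -2.0944 + 0.0·1.5 = -2.0944
ω = 0 → straight: x' = 0 + -2.0·cos(-2.0944)·1.5 = 1.5000
y' = -5 + -2.0·sin(-2.0944)·1.5 = -2.4019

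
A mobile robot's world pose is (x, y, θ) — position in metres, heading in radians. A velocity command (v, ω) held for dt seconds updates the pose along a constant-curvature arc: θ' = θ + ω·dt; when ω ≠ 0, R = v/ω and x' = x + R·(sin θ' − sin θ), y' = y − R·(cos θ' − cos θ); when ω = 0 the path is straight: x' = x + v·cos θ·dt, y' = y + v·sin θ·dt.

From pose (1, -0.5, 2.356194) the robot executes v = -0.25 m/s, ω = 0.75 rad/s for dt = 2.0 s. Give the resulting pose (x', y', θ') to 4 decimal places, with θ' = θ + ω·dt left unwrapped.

θ' = 2.3562 + 0.75·2.0 = 3.8562
R = v/ω = -0.25/0.75 = -0.3333
x' = 1 + -0.3333·(sin 3.8562 − sin 2.3562) = 1.4541
y' = -0.5 − -0.3333·(cos 3.8562 − cos 2.3562) = -0.5161

(1.4541, -0.5161, 3.8562)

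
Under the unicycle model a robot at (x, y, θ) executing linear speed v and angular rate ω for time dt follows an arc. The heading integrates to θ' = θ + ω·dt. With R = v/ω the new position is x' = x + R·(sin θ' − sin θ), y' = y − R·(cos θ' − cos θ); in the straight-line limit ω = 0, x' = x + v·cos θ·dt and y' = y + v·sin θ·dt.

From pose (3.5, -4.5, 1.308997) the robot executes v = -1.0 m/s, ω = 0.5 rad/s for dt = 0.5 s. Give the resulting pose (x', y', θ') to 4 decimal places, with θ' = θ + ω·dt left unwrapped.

θ' = 1.3090 + 0.5·0.5 = 1.5590
R = v/ω = -1.0/0.5 = -2.0000
x' = 3.5 + -2.0000·(sin 1.5590 − sin 1.3090) = 3.4320
y' = -4.5 − -2.0000·(cos 1.5590 − cos 1.3090) = -4.9940

(3.4320, -4.9940, 1.5590)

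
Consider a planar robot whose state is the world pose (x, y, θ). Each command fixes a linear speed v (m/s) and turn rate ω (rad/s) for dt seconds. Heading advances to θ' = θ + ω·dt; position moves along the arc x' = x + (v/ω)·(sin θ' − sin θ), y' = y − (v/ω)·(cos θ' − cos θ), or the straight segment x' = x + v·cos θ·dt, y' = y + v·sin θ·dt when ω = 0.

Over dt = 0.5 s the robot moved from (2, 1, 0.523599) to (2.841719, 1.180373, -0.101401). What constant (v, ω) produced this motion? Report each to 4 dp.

Δθ = -0.101401 − 0.523599 = -0.625000
ω = Δθ/dt = -0.625000/0.5 = -1.2500
R = Δx/(sin θ' − sin θ) = -1.4000
v = R·ω = -1.4000·-1.2500 = 1.7500

v = 1.7500, ω = -1.2500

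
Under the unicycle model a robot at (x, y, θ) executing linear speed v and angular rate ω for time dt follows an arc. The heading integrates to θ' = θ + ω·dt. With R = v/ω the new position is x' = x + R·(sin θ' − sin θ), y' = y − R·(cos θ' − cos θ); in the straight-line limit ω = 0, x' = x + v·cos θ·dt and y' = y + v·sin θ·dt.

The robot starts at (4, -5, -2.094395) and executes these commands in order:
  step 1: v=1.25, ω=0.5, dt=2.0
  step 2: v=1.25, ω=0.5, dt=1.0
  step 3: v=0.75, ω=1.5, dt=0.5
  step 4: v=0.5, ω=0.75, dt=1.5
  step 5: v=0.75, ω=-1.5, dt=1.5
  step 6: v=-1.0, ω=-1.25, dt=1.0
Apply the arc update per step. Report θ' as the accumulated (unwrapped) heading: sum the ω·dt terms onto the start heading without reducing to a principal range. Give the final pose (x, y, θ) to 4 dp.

(6.5715, -6.8574, -2.2194)

step 1: θ'=-1.0944 (R=2.5000) → pose (3.9434, -7.3965, -1.0944)
step 2: θ'=-0.5944 (R=2.5000) → pose (4.7650, -8.3212, -0.5944)
step 3: θ'=0.1556 (R=0.5000) → pose (5.1225, -8.4009, 0.1556)
step 4: θ'=1.2806 (R=0.6667) → pose (5.6580, -7.9331, 1.2806)
step 5: θ'=-0.9694 (R=-0.5000) → pose (6.5494, -7.7932, -0.9694)
step 6: θ'=-2.2194 (R=0.8000) → pose (6.5715, -6.8574, -2.2194)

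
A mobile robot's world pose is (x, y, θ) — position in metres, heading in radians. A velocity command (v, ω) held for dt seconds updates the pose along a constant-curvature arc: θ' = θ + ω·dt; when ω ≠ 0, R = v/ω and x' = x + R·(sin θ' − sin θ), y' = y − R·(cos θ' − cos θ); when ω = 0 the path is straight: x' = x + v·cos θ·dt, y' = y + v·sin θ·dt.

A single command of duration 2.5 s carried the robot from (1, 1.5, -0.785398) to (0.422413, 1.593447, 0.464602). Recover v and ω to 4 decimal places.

v = -0.2500, ω = 0.5000

Δθ = 0.464602 − -0.785398 = 1.250000
ω = Δθ/dt = 1.250000/2.5 = 0.5000
R = Δx/(sin θ' − sin θ) = -0.5000
v = R·ω = -0.5000·0.5000 = -0.2500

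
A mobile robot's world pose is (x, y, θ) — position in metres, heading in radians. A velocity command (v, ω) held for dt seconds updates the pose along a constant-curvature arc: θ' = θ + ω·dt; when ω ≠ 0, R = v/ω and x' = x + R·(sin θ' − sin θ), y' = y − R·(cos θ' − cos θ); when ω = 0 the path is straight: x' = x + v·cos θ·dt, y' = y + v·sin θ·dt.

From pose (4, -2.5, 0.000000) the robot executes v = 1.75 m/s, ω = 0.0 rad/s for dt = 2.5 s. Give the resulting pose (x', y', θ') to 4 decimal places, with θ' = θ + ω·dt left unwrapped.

θ' = 0.0000 + 0.0·2.5 = 0.0000
ω = 0 → straight: x' = 4 + 1.75·cos(0.0000)·2.5 = 8.3750
y' = -2.5 + 1.75·sin(0.0000)·2.5 = -2.5000

(8.3750, -2.5000, 0.0000)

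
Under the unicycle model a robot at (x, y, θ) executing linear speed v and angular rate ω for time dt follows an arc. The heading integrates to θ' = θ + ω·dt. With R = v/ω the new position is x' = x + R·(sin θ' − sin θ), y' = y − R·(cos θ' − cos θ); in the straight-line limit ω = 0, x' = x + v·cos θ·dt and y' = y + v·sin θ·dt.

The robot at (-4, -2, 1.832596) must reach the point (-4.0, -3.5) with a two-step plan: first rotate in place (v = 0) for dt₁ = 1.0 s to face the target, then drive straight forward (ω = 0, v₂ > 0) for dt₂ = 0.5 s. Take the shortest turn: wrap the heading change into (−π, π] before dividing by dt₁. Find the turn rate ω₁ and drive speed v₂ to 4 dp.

ω₁ = 2.8798, v₂ = 3.0000

heading to target = atan2(-3.5−-2, -4−-4) = -1.5708
Δθ = wrap(-1.5708 − 1.8326) = 2.8798; ω₁ = Δθ/dt₁ = 2.8798
distance = √((-4−-4)² + (-3.5−-2)²) = 1.5000; v₂ = distance/dt₂ = 3.0000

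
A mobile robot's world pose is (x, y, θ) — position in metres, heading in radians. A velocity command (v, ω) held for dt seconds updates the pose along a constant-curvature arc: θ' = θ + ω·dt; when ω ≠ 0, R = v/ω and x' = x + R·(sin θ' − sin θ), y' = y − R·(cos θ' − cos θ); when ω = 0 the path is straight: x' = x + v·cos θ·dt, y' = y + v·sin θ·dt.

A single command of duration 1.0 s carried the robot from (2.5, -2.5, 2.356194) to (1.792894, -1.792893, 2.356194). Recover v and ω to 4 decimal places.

Δθ = 2.356194 − 2.356194 = 0.000000
ω = Δθ/dt = 0.000000/1.0 = 0.0000
ω = 0 → v = (Δx·cos θ + Δy·sin θ)/dt = 1.0000

v = 1.0000, ω = 0.0000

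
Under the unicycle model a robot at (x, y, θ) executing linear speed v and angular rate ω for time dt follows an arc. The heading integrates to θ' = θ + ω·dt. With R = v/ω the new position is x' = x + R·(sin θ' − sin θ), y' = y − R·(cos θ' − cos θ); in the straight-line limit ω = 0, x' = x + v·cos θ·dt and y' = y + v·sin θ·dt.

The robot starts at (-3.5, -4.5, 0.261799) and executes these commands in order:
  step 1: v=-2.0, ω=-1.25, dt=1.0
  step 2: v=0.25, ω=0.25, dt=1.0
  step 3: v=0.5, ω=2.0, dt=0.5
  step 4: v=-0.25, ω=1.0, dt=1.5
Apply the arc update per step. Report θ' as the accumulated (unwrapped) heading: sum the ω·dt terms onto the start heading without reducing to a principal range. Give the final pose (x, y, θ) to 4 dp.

step 1: θ'=-0.9882 (R=1.6000) → pose (-5.2502, -3.8348, -0.9882)
step 2: θ'=-0.7382 (R=1.0000) → pose (-5.0881, -4.0243, -0.7382)
step 3: θ'=0.2618 (R=0.2500) → pose (-4.8551, -4.0809, 0.2618)
step 4: θ'=1.7618 (R=-0.2500) → pose (-5.0359, -4.3698, 1.7618)

(-5.0359, -4.3698, 1.7618)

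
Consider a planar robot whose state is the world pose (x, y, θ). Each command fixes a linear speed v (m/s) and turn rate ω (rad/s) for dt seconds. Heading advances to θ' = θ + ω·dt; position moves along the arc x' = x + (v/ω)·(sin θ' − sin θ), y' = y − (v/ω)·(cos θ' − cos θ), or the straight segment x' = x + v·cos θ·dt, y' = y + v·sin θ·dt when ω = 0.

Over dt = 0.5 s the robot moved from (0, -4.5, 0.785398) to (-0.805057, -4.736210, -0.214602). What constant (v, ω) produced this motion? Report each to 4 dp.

Δθ = -0.214602 − 0.785398 = -1.000000
ω = Δθ/dt = -1.000000/0.5 = -2.0000
R = Δx/(sin θ' − sin θ) = 0.8750
v = R·ω = 0.8750·-2.0000 = -1.7500

v = -1.7500, ω = -2.0000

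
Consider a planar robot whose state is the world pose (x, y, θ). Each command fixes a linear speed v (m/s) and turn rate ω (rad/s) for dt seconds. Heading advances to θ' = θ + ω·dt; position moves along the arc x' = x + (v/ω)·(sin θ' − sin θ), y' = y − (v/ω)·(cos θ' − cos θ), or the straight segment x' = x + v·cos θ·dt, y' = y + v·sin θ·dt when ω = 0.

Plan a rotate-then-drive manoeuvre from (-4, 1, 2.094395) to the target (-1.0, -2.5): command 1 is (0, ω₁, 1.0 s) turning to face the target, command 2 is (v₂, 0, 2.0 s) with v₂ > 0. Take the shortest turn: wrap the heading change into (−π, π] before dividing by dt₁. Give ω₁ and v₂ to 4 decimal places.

ω₁ = -2.9566, v₂ = 2.3049

heading to target = atan2(-2.5−1, -1−-4) = -0.8622
Δθ = wrap(-0.8622 − 2.0944) = -2.9566; ω₁ = Δθ/dt₁ = -2.9566
distance = √((-1−-4)² + (-2.5−1)²) = 4.6098; v₂ = distance/dt₂ = 2.3049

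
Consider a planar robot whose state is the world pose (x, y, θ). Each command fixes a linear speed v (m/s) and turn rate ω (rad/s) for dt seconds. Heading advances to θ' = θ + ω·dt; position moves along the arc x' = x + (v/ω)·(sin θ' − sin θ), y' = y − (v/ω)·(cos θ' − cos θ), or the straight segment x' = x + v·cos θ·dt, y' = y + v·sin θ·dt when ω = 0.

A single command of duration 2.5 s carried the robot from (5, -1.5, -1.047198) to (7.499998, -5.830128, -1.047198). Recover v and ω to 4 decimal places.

Δθ = -1.047198 − -1.047198 = 0.000000
ω = Δθ/dt = 0.000000/2.5 = 0.0000
ω = 0 → v = (Δx·cos θ + Δy·sin θ)/dt = 2.0000

v = 2.0000, ω = 0.0000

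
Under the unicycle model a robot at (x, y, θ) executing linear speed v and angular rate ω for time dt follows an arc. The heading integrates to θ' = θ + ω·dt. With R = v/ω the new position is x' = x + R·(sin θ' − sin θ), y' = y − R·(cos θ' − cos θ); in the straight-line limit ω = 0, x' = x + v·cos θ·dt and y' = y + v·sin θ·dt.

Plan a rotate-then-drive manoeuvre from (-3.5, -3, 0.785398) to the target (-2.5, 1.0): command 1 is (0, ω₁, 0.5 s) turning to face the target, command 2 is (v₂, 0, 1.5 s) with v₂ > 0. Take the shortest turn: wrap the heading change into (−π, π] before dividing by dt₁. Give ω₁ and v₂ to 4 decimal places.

ω₁ = 1.0808, v₂ = 2.7487

heading to target = atan2(1−-3, -2.5−-3.5) = 1.3258
Δθ = wrap(1.3258 − 0.7854) = 0.5404; ω₁ = Δθ/dt₁ = 1.0808
distance = √((-2.5−-3.5)² + (1−-3)²) = 4.1231; v₂ = distance/dt₂ = 2.7487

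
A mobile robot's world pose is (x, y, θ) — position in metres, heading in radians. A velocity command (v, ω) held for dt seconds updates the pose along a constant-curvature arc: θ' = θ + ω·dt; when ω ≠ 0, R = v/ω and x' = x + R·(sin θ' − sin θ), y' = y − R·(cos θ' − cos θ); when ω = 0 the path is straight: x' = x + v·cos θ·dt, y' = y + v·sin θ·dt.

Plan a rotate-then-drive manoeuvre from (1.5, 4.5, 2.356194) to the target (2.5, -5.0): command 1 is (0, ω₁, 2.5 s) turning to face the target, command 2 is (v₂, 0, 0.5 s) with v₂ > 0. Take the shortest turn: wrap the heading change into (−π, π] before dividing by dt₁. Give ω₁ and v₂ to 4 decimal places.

ω₁ = 0.9844, v₂ = 19.1050

heading to target = atan2(-5−4.5, 2.5−1.5) = -1.4659
Δθ = wrap(-1.4659 − 2.3562) = 2.4611; ω₁ = Δθ/dt₁ = 0.9844
distance = √((2.5−1.5)² + (-5−4.5)²) = 9.5525; v₂ = distance/dt₂ = 19.1050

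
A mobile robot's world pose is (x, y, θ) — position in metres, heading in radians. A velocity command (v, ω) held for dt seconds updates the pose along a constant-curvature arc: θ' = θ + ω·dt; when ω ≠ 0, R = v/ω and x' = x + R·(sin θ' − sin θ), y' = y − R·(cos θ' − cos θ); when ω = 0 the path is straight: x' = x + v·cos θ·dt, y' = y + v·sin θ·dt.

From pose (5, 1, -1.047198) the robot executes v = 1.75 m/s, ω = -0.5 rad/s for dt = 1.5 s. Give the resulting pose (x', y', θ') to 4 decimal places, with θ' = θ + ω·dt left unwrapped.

θ' = -1.0472 + -0.5·1.5 = -1.7972
R = v/ω = 1.75/-0.5 = -3.5000
x' = 5 + -3.5000·(sin -1.7972 − sin -1.0472) = 5.3796
y' = 1 − -3.5000·(cos -1.7972 − cos -1.0472) = -1.5357

(5.3796, -1.5357, -1.7972)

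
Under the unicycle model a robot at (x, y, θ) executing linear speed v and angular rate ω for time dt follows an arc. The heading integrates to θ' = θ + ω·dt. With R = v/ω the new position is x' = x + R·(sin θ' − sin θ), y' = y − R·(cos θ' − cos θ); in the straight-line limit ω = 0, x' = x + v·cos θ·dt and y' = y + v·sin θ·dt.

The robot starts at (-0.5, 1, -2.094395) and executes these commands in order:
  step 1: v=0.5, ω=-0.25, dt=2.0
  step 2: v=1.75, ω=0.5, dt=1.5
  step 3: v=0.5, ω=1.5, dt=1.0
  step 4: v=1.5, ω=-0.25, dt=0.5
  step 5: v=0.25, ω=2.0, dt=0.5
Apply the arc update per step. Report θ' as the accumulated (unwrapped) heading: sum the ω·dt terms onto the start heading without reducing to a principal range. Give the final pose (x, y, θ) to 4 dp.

step 1: θ'=-2.5944 (R=-2.0000) → pose (-1.1915, 0.2920, -2.5944)
step 2: θ'=-1.8444 (R=3.5000) → pose (-2.7402, -1.7512, -1.8444)
step 3: θ'=-0.3444 (R=0.3333) → pose (-2.5318, -2.1551, -0.3444)
step 4: θ'=-0.4694 (R=-6.0000) → pose (-1.8435, -2.4517, -0.4694)
step 5: θ'=0.5306 (R=0.1250) → pose (-1.7237, -2.4480, 0.5306)

(-1.7237, -2.4480, 0.5306)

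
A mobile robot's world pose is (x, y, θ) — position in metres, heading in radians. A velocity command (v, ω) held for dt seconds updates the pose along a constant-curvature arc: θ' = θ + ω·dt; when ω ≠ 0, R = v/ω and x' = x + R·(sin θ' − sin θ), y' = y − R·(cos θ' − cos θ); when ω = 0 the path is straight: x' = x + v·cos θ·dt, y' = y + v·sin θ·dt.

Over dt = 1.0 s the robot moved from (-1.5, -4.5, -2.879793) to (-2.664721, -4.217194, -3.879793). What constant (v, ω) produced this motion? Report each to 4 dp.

v = 1.2500, ω = -1.0000

Δθ = -3.879793 − -2.879793 = -1.000000
ω = Δθ/dt = -1.000000/1.0 = -1.0000
R = Δx/(sin θ' − sin θ) = -1.2500
v = R·ω = -1.2500·-1.0000 = 1.2500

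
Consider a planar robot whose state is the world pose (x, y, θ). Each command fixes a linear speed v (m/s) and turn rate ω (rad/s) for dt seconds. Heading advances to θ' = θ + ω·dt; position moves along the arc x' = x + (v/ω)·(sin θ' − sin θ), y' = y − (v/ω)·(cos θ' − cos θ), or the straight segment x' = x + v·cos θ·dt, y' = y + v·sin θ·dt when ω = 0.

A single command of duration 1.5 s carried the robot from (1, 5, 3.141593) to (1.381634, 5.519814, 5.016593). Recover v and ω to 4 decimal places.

v = -0.5000, ω = 1.2500

Δθ = 5.016593 − 3.141593 = 1.875000
ω = Δθ/dt = 1.875000/1.5 = 1.2500
R = −Δy/(cos θ' − cos θ) = -0.4000
v = R·ω = -0.4000·1.2500 = -0.5000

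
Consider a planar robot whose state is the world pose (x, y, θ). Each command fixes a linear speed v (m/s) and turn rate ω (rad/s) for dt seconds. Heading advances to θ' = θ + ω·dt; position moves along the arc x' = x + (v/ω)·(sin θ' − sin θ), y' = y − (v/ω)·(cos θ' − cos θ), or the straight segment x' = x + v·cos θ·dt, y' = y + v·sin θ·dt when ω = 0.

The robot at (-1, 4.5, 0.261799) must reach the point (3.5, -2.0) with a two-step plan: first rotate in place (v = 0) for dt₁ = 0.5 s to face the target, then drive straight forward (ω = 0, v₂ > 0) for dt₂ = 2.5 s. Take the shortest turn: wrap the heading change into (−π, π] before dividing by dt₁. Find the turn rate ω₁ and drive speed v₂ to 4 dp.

heading to target = atan2(-2−4.5, 3.5−-1) = -0.9653
Δθ = wrap(-0.9653 − 0.2618) = -1.2271; ω₁ = Δθ/dt₁ = -2.4541
distance = √((3.5−-1)² + (-2−4.5)²) = 7.9057; v₂ = distance/dt₂ = 3.1623

ω₁ = -2.4541, v₂ = 3.1623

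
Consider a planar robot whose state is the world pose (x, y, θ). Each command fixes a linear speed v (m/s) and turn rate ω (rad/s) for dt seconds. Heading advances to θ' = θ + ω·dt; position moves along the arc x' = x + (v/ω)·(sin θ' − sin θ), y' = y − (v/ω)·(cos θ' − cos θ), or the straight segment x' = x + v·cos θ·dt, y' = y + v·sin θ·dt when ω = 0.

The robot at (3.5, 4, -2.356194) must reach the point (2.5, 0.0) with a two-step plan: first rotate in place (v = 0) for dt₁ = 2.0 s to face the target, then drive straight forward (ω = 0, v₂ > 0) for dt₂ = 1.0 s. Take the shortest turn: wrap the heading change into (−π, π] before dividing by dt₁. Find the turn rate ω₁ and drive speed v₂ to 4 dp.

ω₁ = 0.2702, v₂ = 4.1231

heading to target = atan2(0−4, 2.5−3.5) = -1.8158
Δθ = wrap(-1.8158 − -2.3562) = 0.5404; ω₁ = Δθ/dt₁ = 0.2702
distance = √((2.5−3.5)² + (0−4)²) = 4.1231; v₂ = distance/dt₂ = 4.1231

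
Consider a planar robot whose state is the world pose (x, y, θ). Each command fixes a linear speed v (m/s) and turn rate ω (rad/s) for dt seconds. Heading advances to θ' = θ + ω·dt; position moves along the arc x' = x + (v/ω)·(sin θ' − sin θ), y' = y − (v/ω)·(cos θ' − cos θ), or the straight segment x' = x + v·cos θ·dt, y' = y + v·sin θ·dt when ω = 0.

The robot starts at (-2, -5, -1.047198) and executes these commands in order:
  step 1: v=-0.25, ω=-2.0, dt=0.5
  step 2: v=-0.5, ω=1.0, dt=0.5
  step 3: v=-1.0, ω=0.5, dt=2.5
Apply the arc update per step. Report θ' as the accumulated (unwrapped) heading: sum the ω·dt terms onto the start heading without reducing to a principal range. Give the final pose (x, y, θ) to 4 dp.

step 1: θ'=-2.0472 (R=0.1250) → pose (-2.0028, -4.8802, -2.0472)
step 2: θ'=-1.5472 (R=-0.5000) → pose (-1.9473, -4.6391, -1.5472)
step 3: θ'=-0.2972 (R=-2.0000) → pose (-3.3611, -2.7740, -0.2972)

(-3.3611, -2.7740, -0.2972)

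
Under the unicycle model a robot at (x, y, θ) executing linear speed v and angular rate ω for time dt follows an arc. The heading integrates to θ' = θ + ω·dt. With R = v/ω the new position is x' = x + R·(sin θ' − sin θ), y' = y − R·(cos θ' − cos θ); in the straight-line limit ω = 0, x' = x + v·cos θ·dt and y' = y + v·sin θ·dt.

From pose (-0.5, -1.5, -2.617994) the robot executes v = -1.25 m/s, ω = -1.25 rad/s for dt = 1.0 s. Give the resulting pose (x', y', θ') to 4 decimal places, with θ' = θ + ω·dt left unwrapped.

(0.6642, -1.6185, -3.8680)

θ' = -2.6180 + -1.25·1.0 = -3.8680
R = v/ω = -1.25/-1.25 = 1.0000
x' = -0.5 + 1.0000·(sin -3.8680 − sin -2.6180) = 0.6642
y' = -1.5 − 1.0000·(cos -3.8680 − cos -2.6180) = -1.6185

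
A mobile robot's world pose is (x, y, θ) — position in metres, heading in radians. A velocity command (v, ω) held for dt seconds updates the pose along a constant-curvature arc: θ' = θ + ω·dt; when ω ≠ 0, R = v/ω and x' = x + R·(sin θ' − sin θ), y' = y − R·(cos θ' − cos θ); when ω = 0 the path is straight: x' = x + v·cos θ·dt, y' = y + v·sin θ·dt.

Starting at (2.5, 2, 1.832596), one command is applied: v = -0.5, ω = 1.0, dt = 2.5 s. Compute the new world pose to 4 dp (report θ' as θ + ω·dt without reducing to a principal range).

θ' = 1.8326 + 1.0·2.5 = 4.3326
R = v/ω = -0.5/1.0 = -0.5000
x' = 2.5 + -0.5000·(sin 4.3326 − sin 1.8326) = 3.4473
y' = 2 − -0.5000·(cos 4.3326 − cos 1.8326) = 1.9440

(3.4473, 1.9440, 4.3326)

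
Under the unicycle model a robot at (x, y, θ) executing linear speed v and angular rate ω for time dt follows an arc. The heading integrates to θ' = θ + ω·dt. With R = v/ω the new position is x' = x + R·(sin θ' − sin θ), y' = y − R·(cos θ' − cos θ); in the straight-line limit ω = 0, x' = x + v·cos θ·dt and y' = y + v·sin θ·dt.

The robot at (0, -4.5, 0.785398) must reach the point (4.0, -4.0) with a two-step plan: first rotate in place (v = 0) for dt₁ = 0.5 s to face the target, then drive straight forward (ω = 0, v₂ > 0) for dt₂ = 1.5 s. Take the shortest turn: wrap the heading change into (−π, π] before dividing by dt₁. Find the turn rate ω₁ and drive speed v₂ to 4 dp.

heading to target = atan2(-4−-4.5, 4−0) = 0.1244
Δθ = wrap(0.1244 − 0.7854) = -0.6610; ω₁ = Δθ/dt₁ = -1.3221
distance = √((4−0)² + (-4−-4.5)²) = 4.0311; v₂ = distance/dt₂ = 2.6874

ω₁ = -1.3221, v₂ = 2.6874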